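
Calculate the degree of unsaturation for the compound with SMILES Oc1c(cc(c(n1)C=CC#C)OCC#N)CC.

9

Molecular formula from the SMILES: C13H12N2O2.
DoU = (2C + 2 + N − H − X)/2 = (2·13 + 2 + 2 − 12 − 0)/2 = 18/2 = 9.
(Structurally: 1 ring(s) + 8 π bond(s) = 9.)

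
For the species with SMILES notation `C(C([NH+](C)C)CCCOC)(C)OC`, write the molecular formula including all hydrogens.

C10H24NO2+

Heavy atoms from the SMILES: 10 C, 1 N, 2 O.
Implicit hydrogens by atom environment:
  5 × C: 3 H each → 15
  3 × C: 2 H each → 6
  2 × C: 1 H each → 2
  2 × O: no H
  1 × N (charge +1): 1 H
  Total hydrogens = 24.
Net charge +1.
Molecular formula: C10H24NO2+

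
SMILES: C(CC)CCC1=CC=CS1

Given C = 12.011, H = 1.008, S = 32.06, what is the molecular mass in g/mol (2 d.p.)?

Molecular formula: C9H14S.
M = 9×12.011 + 14×1.008 + 1×32.06 = 154.27 g/mol.

154.27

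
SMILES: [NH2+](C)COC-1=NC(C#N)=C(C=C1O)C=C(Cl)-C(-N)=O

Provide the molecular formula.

Heavy atoms from the SMILES: 11 C, 1 Cl, 4 N, 3 O.
Implicit hydrogens by atom environment:
  4 × C (aromatic): no H
  3 × C: no H
  2 × O: no H
  1 × C: 3 H
  1 × C: 2 H
  1 × C (aromatic): 1 H
  1 × C: 1 H
  1 × Cl: no H
  1 × N (charge +1): 2 H
  1 × N: 2 H
  1 × N (aromatic): no H
  1 × N: no H
  1 × O: 1 H
  Total hydrogens = 12.
Net charge +1.
Molecular formula: C11H12ClN4O3+

C11H12ClN4O3+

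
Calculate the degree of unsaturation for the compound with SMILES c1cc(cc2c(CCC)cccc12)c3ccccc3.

11

Molecular formula from the SMILES: C19H18.
DoU = (2C + 2 + N − H − X)/2 = (2·19 + 2 + 0 − 18 − 0)/2 = 22/2 = 11.
(Structurally: 3 ring(s) + 8 π bond(s) = 11.)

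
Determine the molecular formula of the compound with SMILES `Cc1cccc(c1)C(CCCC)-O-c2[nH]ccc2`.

Heavy atoms from the SMILES: 16 C, 1 N, 1 O.
Implicit hydrogens by atom environment:
  7 × C (aromatic): 1 H each → 7
  3 × C: 2 H each → 6
  3 × C (aromatic): no H
  2 × C: 3 H each → 6
  1 × C: 1 H
  1 × N (aromatic): 1 H
  1 × O: no H
  Total hydrogens = 21.
Molecular formula: C16H21NO

C16H21NO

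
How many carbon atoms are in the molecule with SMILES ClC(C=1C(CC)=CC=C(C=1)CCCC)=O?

The symbol for carbon appears 13 times in the SMILES. (Cl is a single chlorine, not C + l.)

13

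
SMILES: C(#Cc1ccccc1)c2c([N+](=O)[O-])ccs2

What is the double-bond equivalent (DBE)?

Molecular formula from the SMILES: C12H7NO2S.
DoU = (2C + 2 + N − H − X)/2 = (2·12 + 2 + 1 − 7 − 0)/2 = 20/2 = 10.
(Structurally: 2 ring(s) + 8 π bond(s) = 10.)

10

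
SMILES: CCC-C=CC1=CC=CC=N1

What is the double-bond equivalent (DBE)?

5

Molecular formula from the SMILES: C10H13N.
DoU = (2C + 2 + N − H − X)/2 = (2·10 + 2 + 1 − 13 − 0)/2 = 10/2 = 5.
(Structurally: 1 ring(s) + 4 π bond(s) = 5.)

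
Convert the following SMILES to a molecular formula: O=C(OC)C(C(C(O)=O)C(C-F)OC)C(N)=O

Heavy atoms from the SMILES: 9 C, 1 F, 1 N, 6 O.
Implicit hydrogens by atom environment:
  5 × O: no H
  3 × C: 1 H each → 3
  3 × C: no H
  2 × C: 3 H each → 6
  1 × C: 2 H
  1 × F: no H
  1 × N: 2 H
  1 × O: 1 H
  Total hydrogens = 14.
Molecular formula: C9H14FNO6

C9H14FNO6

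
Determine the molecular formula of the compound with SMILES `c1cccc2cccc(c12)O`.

Heavy atoms from the SMILES: 10 C, 1 O.
Implicit hydrogens by atom environment:
  7 × C (aromatic): 1 H each → 7
  3 × C (aromatic): no H
  1 × O: 1 H
  Total hydrogens = 8.
Molecular formula: C10H8O

C10H8O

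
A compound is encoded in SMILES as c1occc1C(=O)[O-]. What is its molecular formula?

Heavy atoms from the SMILES: 5 C, 3 O.
Implicit hydrogens by atom environment:
  3 × C (aromatic): 1 H each → 3
  1 × C (aromatic): no H
  1 × C: no H
  1 × O (aromatic): no H
  1 × O: no H
  1 × O (charge -1): no H
  Total hydrogens = 3.
Net charge -1.
Molecular formula: C5H3O3-

C5H3O3-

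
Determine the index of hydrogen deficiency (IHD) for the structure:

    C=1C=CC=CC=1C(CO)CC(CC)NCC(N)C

4

Molecular formula from the SMILES: C15H26N2O.
DoU = (2C + 2 + N − H − X)/2 = (2·15 + 2 + 2 − 26 − 0)/2 = 8/2 = 4.
(Structurally: 1 ring(s) + 3 π bond(s) = 4.)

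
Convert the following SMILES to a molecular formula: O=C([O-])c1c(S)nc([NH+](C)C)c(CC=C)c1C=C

Heavy atoms from the SMILES: 13 C, 2 N, 2 O, 1 S.
Implicit hydrogens by atom environment:
  5 × C (aromatic): no H
  3 × C: 2 H each → 6
  2 × C: 3 H each → 6
  2 × C: 1 H each → 2
  1 × C: no H
  1 × N (charge +1): 1 H
  1 × N (aromatic): no H
  1 × O: no H
  1 × O (charge -1): no H
  1 × S: 1 H
  Total hydrogens = 16.
Molecular formula: C13H16N2O2S

C13H16N2O2S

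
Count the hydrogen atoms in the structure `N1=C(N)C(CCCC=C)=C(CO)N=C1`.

Hydrogens are implicit in SMILES; fill each atom to its normal valence:
  5 × C: 2 H each → 10
  3 × C (aromatic): no H
  2 × N (aromatic): no H
  1 × C (aromatic): 1 H
  1 × C: 1 H
  1 × N: 2 H
  1 × O: 1 H
  Total hydrogens = 15.

15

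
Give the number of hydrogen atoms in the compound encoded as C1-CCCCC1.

Hydrogens are implicit in SMILES; fill each atom to its normal valence:
  6 × C: 2 H each → 12
  Total hydrogens = 12.

12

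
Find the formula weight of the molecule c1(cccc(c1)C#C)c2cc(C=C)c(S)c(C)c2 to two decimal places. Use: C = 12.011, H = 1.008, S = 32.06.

250.36

Molecular formula: C17H14S.
M = 17×12.011 + 14×1.008 + 1×32.06 = 250.36 g/mol.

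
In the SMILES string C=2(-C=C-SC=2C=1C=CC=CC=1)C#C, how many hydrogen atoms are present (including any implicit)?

8

Hydrogens are implicit in SMILES; fill each atom to its normal valence:
  7 × C (aromatic): 1 H each → 7
  3 × C (aromatic): no H
  1 × C: 1 H
  1 × C: no H
  1 × S (aromatic): no H
  Total hydrogens = 8.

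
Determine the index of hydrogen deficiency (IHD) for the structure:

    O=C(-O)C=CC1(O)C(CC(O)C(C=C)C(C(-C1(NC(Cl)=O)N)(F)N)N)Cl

Molecular formula from the SMILES: C14H21Cl2FN4O5.
DoU = (2C + 2 + N − H − X)/2 = (2·14 + 2 + 4 − 21 − 3)/2 = 10/2 = 5.
(Structurally: 1 ring(s) + 4 π bond(s) = 5.)

5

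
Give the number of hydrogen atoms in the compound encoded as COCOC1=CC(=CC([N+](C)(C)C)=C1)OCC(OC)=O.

22

Hydrogens are implicit in SMILES; fill each atom to its normal valence:
  5 × C: 3 H each → 15
  5 × O: no H
  3 × C (aromatic): 1 H each → 3
  3 × C (aromatic): no H
  2 × C: 2 H each → 4
  1 × C: no H
  1 × N (charge +1): no H
  Total hydrogens = 22.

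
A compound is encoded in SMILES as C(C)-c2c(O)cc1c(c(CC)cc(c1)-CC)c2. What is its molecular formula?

Heavy atoms from the SMILES: 16 C, 1 O.
Implicit hydrogens by atom environment:
  6 × C (aromatic): no H
  4 × C (aromatic): 1 H each → 4
  3 × C: 3 H each → 9
  3 × C: 2 H each → 6
  1 × O: 1 H
  Total hydrogens = 20.
Molecular formula: C16H20O

C16H20O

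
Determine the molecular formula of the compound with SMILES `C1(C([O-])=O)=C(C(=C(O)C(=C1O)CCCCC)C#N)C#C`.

Heavy atoms from the SMILES: 15 C, 1 N, 4 O.
Implicit hydrogens by atom environment:
  6 × C (aromatic): no H
  4 × C: 2 H each → 8
  3 × C: no H
  2 × O: 1 H each → 2
  1 × C: 3 H
  1 × C: 1 H
  1 × N: no H
  1 × O: no H
  1 × O (charge -1): no H
  Total hydrogens = 14.
Net charge -1.
Molecular formula: C15H14NO4-

C15H14NO4-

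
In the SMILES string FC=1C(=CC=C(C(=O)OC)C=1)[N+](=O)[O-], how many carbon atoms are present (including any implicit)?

8

The symbol for carbon appears 8 times in the SMILES.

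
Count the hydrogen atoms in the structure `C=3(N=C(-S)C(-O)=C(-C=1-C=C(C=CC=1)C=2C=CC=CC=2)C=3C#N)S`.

Hydrogens are implicit in SMILES; fill each atom to its normal valence:
  9 × C (aromatic): 1 H each → 9
  8 × C (aromatic): no H
  2 × S: 1 H each → 2
  1 × C: no H
  1 × N (aromatic): no H
  1 × N: no H
  1 × O: 1 H
  Total hydrogens = 12.

12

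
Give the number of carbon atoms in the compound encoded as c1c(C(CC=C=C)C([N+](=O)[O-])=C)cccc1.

The symbol for carbon appears 13 times in the SMILES. Lowercase c denotes aromatic carbon and counts toward C.

13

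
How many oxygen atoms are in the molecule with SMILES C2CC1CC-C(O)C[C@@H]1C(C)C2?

1

The symbol for oxygen appears 1 time in the SMILES.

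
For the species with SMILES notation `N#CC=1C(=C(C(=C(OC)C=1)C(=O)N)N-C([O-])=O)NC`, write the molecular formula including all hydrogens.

Heavy atoms from the SMILES: 11 C, 4 N, 4 O.
Implicit hydrogens by atom environment:
  5 × C (aromatic): no H
  3 × C: no H
  3 × O: no H
  2 × C: 3 H each → 6
  2 × N: 1 H each → 2
  1 × C (aromatic): 1 H
  1 × N: 2 H
  1 × N: no H
  1 × O (charge -1): no H
  Total hydrogens = 11.
Net charge -1.
Molecular formula: C11H11N4O4-

C11H11N4O4-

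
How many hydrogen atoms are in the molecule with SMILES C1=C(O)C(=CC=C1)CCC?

12

Hydrogens are implicit in SMILES; fill each atom to its normal valence:
  4 × C (aromatic): 1 H each → 4
  2 × C: 2 H each → 4
  2 × C (aromatic): no H
  1 × C: 3 H
  1 × O: 1 H
  Total hydrogens = 12.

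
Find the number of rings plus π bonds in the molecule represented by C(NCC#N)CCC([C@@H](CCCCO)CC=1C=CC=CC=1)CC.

Molecular formula from the SMILES: C20H32N2O.
DoU = (2C + 2 + N − H − X)/2 = (2·20 + 2 + 2 − 32 − 0)/2 = 12/2 = 6.
(Structurally: 1 ring(s) + 5 π bond(s) = 6.)

6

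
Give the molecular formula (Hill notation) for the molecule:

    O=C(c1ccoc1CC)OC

C8H10O3

Heavy atoms from the SMILES: 8 C, 3 O.
Implicit hydrogens by atom environment:
  2 × C: 3 H each → 6
  2 × C (aromatic): 1 H each → 2
  2 × C (aromatic): no H
  2 × O: no H
  1 × C: 2 H
  1 × C: no H
  1 × O (aromatic): no H
  Total hydrogens = 10.
Molecular formula: C8H10O3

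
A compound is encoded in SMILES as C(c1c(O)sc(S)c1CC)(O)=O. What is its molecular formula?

Heavy atoms from the SMILES: 7 C, 3 O, 2 S.
Implicit hydrogens by atom environment:
  4 × C (aromatic): no H
  2 × O: 1 H each → 2
  1 × C: 3 H
  1 × C: 2 H
  1 × C: no H
  1 × O: no H
  1 × S: 1 H
  1 × S (aromatic): no H
  Total hydrogens = 8.
Molecular formula: C7H8O3S2

C7H8O3S2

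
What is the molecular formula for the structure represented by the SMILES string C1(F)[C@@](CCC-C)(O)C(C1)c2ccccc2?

C14H19FO

Heavy atoms from the SMILES: 14 C, 1 F, 1 O.
Implicit hydrogens by atom environment:
  5 × C (aromatic): 1 H each → 5
  4 × C: 2 H each → 8
  2 × C: 1 H each → 2
  1 × C: 3 H
  1 × C: no H
  1 × C (aromatic): no H
  1 × F: no H
  1 × O: 1 H
  Total hydrogens = 19.
Molecular formula: C14H19FO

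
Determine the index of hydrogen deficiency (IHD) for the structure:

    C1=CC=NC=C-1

4

Molecular formula from the SMILES: C5H5N.
DoU = (2C + 2 + N − H − X)/2 = (2·5 + 2 + 1 − 5 − 0)/2 = 8/2 = 4.
(Structurally: 1 ring(s) + 3 π bond(s) = 4.)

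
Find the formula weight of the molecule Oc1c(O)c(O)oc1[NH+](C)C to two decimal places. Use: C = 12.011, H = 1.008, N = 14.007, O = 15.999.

160.15

Molecular formula: C6H10NO4+.
M = 6×12.011 + 10×1.008 + 1×14.007 + 4×15.999 = 160.15 g/mol.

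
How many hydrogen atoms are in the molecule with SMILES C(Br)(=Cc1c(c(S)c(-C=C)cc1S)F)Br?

7

Hydrogens are implicit in SMILES; fill each atom to its normal valence:
  5 × C (aromatic): no H
  2 × Br: no H
  2 × C: 1 H each → 2
  2 × S: 1 H each → 2
  1 × C: 2 H
  1 × C (aromatic): 1 H
  1 × C: no H
  1 × F: no H
  Total hydrogens = 7.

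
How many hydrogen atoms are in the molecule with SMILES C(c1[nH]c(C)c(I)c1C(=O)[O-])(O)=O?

Hydrogens are implicit in SMILES; fill each atom to its normal valence:
  4 × C (aromatic): no H
  2 × C: no H
  2 × O: no H
  1 × C: 3 H
  1 × I: no H
  1 × N (aromatic): 1 H
  1 × O: 1 H
  1 × O (charge -1): no H
  Total hydrogens = 5.

5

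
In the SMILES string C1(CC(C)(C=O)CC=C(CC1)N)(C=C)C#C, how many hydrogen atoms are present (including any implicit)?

Hydrogens are implicit in SMILES; fill each atom to its normal valence:
  5 × C: 2 H each → 10
  4 × C: 1 H each → 4
  4 × C: no H
  1 × C: 3 H
  1 × N: 2 H
  1 × O: no H
  Total hydrogens = 19.

19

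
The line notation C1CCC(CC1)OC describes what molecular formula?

Heavy atoms from the SMILES: 7 C, 1 O.
Implicit hydrogens by atom environment:
  5 × C: 2 H each → 10
  1 × C: 3 H
  1 × C: 1 H
  1 × O: no H
  Total hydrogens = 14.
Molecular formula: C7H14O

C7H14O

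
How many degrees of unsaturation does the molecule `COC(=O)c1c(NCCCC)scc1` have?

Molecular formula from the SMILES: C10H15NO2S.
DoU = (2C + 2 + N − H − X)/2 = (2·10 + 2 + 1 − 15 − 0)/2 = 8/2 = 4.
(Structurally: 1 ring(s) + 3 π bond(s) = 4.)

4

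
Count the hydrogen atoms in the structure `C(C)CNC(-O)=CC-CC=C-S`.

Hydrogens are implicit in SMILES; fill each atom to its normal valence:
  4 × C: 2 H each → 8
  3 × C: 1 H each → 3
  1 × C: 3 H
  1 × C: no H
  1 × N: 1 H
  1 × O: 1 H
  1 × S: 1 H
  Total hydrogens = 17.

17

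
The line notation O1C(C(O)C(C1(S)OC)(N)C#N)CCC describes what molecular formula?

Heavy atoms from the SMILES: 9 C, 2 N, 3 O, 1 S.
Implicit hydrogens by atom environment:
  3 × C: no H
  2 × C: 3 H each → 6
  2 × C: 2 H each → 4
  2 × C: 1 H each → 2
  2 × O: no H
  1 × N: 2 H
  1 × N: no H
  1 × O: 1 H
  1 × S: 1 H
  Total hydrogens = 16.
Molecular formula: C9H16N2O3S

C9H16N2O3S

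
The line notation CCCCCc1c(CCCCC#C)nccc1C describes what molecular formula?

C17H25N

Heavy atoms from the SMILES: 17 C, 1 N.
Implicit hydrogens by atom environment:
  8 × C: 2 H each → 16
  3 × C (aromatic): no H
  2 × C: 3 H each → 6
  2 × C (aromatic): 1 H each → 2
  1 × C: 1 H
  1 × C: no H
  1 × N (aromatic): no H
  Total hydrogens = 25.
Molecular formula: C17H25N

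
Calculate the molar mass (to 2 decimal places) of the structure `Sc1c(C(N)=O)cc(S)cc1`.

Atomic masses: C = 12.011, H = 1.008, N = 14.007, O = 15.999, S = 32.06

185.26

Molecular formula: C7H7NOS2.
M = 7×12.011 + 7×1.008 + 1×14.007 + 1×15.999 + 2×32.06 = 185.26 g/mol.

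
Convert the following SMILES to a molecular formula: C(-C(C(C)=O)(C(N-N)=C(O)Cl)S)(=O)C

C7H11ClN2O3S

Heavy atoms from the SMILES: 7 C, 1 Cl, 2 N, 3 O, 1 S.
Implicit hydrogens by atom environment:
  5 × C: no H
  2 × C: 3 H each → 6
  2 × O: no H
  1 × Cl: no H
  1 × N: 2 H
  1 × N: 1 H
  1 × O: 1 H
  1 × S: 1 H
  Total hydrogens = 11.
Molecular formula: C7H11ClN2O3S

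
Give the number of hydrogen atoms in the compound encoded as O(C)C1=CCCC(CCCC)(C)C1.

22

Hydrogens are implicit in SMILES; fill each atom to its normal valence:
  6 × C: 2 H each → 12
  3 × C: 3 H each → 9
  2 × C: no H
  1 × C: 1 H
  1 × O: no H
  Total hydrogens = 22.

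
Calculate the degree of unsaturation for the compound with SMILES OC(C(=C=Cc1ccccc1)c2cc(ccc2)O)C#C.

Molecular formula from the SMILES: C18H14O2.
DoU = (2C + 2 + N − H − X)/2 = (2·18 + 2 + 0 − 14 − 0)/2 = 24/2 = 12.
(Structurally: 2 ring(s) + 10 π bond(s) = 12.)

12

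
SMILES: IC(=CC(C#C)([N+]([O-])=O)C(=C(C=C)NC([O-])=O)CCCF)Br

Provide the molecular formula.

C13H12BrFIN2O4-

Heavy atoms from the SMILES: 1 Br, 13 C, 1 F, 1 I, 2 N, 4 O.
Implicit hydrogens by atom environment:
  6 × C: no H
  4 × C: 2 H each → 8
  3 × C: 1 H each → 3
  2 × O: no H
  2 × O (charge -1): no H
  1 × Br: no H
  1 × F: no H
  1 × I: no H
  1 × N: 1 H
  1 × N (charge +1): no H
  Total hydrogens = 12.
Net charge -1.
Molecular formula: C13H12BrFIN2O4-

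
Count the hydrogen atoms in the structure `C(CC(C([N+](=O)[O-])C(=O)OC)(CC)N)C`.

Hydrogens are implicit in SMILES; fill each atom to its normal valence:
  3 × C: 3 H each → 9
  3 × C: 2 H each → 6
  3 × O: no H
  2 × C: no H
  1 × C: 1 H
  1 × N: 2 H
  1 × N (charge +1): no H
  1 × O (charge -1): no H
  Total hydrogens = 18.

18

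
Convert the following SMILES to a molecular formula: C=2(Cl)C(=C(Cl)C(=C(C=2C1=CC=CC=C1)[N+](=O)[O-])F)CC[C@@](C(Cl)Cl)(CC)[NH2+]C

Heavy atoms from the SMILES: 19 C, 4 Cl, 1 F, 2 N, 2 O.
Implicit hydrogens by atom environment:
  7 × C (aromatic): no H
  5 × C (aromatic): 1 H each → 5
  4 × Cl: no H
  3 × C: 2 H each → 6
  2 × C: 3 H each → 6
  1 × C: 1 H
  1 × C: no H
  1 × F: no H
  1 × N (charge +1): 2 H
  1 × N (charge +1): no H
  1 × O: no H
  1 × O (charge -1): no H
  Total hydrogens = 20.
Net charge +1.
Molecular formula: C19H20Cl4FN2O2+

C19H20Cl4FN2O2+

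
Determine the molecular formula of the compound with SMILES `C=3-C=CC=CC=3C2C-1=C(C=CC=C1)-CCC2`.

Heavy atoms from the SMILES: 16 C.
Implicit hydrogens by atom environment:
  9 × C (aromatic): 1 H each → 9
  3 × C: 2 H each → 6
  3 × C (aromatic): no H
  1 × C: 1 H
  Total hydrogens = 16.
Molecular formula: C16H16

C16H16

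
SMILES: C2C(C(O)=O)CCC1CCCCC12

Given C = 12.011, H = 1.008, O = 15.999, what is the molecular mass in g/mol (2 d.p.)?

Molecular formula: C11H18O2.
M = 11×12.011 + 18×1.008 + 2×15.999 = 182.26 g/mol.

182.26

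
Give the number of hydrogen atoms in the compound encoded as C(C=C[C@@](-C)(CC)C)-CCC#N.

19

Hydrogens are implicit in SMILES; fill each atom to its normal valence:
  4 × C: 2 H each → 8
  3 × C: 3 H each → 9
  2 × C: 1 H each → 2
  2 × C: no H
  1 × N: no H
  Total hydrogens = 19.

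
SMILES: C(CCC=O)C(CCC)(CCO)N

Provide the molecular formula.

C10H21NO2

Heavy atoms from the SMILES: 10 C, 1 N, 2 O.
Implicit hydrogens by atom environment:
  7 × C: 2 H each → 14
  1 × C: 3 H
  1 × C: 1 H
  1 × C: no H
  1 × N: 2 H
  1 × O: 1 H
  1 × O: no H
  Total hydrogens = 21.
Molecular formula: C10H21NO2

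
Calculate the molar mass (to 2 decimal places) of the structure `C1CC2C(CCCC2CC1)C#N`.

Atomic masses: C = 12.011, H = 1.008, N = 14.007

163.26

Molecular formula: C11H17N.
M = 11×12.011 + 17×1.008 + 1×14.007 = 163.26 g/mol.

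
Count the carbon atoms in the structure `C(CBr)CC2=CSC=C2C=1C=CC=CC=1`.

13

The symbol for carbon appears 13 times in the SMILES.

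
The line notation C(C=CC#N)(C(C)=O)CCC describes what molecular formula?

Heavy atoms from the SMILES: 9 C, 1 N, 1 O.
Implicit hydrogens by atom environment:
  3 × C: 1 H each → 3
  2 × C: 3 H each → 6
  2 × C: 2 H each → 4
  2 × C: no H
  1 × N: no H
  1 × O: no H
  Total hydrogens = 13.
Molecular formula: C9H13NO

C9H13NO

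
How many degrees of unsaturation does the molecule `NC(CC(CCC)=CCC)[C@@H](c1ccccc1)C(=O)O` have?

Molecular formula from the SMILES: C17H25NO2.
DoU = (2C + 2 + N − H − X)/2 = (2·17 + 2 + 1 − 25 − 0)/2 = 12/2 = 6.
(Structurally: 1 ring(s) + 5 π bond(s) = 6.)

6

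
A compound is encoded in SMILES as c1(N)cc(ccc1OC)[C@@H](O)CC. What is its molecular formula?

Heavy atoms from the SMILES: 10 C, 1 N, 2 O.
Implicit hydrogens by atom environment:
  3 × C (aromatic): 1 H each → 3
  3 × C (aromatic): no H
  2 × C: 3 H each → 6
  1 × C: 2 H
  1 × C: 1 H
  1 × N: 2 H
  1 × O: 1 H
  1 × O: no H
  Total hydrogens = 15.
Molecular formula: C10H15NO2

C10H15NO2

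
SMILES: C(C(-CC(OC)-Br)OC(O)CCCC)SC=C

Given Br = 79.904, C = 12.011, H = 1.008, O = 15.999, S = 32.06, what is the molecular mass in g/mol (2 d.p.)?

327.28

Molecular formula: C12H23BrO3S.
M = 1×79.904 + 12×12.011 + 23×1.008 + 3×15.999 + 1×32.06 = 327.28 g/mol.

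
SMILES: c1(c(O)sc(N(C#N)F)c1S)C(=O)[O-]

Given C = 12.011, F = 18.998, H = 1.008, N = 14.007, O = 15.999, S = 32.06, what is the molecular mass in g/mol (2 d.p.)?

Molecular formula: C6H2FN2O3S2-.
M = 6×12.011 + 1×18.998 + 2×1.008 + 2×14.007 + 3×15.999 + 2×32.06 = 233.21 g/mol.

233.21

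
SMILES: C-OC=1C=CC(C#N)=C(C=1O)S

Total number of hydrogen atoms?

7

Hydrogens are implicit in SMILES; fill each atom to its normal valence:
  4 × C (aromatic): no H
  2 × C (aromatic): 1 H each → 2
  1 × C: 3 H
  1 × C: no H
  1 × N: no H
  1 × O: 1 H
  1 × O: no H
  1 × S: 1 H
  Total hydrogens = 7.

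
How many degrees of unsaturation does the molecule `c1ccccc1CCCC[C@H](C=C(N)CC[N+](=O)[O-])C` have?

6

Molecular formula from the SMILES: C16H24N2O2.
DoU = (2C + 2 + N − H − X)/2 = (2·16 + 2 + 2 − 24 − 0)/2 = 12/2 = 6.
(Structurally: 1 ring(s) + 5 π bond(s) = 6.)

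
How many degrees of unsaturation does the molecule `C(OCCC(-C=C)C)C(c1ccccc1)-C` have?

Molecular formula from the SMILES: C15H22O.
DoU = (2C + 2 + N − H − X)/2 = (2·15 + 2 + 0 − 22 − 0)/2 = 10/2 = 5.
(Structurally: 1 ring(s) + 4 π bond(s) = 5.)

5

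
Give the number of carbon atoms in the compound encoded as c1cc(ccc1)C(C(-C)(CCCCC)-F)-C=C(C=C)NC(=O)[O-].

19

The symbol for carbon appears 19 times in the SMILES. Lowercase c denotes aromatic carbon and counts toward C.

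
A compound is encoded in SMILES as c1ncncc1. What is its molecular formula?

Heavy atoms from the SMILES: 4 C, 2 N.
Implicit hydrogens by atom environment:
  4 × C (aromatic): 1 H each → 4
  2 × N (aromatic): no H
  Total hydrogens = 4.
Molecular formula: C4H4N2

C4H4N2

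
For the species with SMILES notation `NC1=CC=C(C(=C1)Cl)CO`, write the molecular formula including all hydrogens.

Heavy atoms from the SMILES: 7 C, 1 Cl, 1 N, 1 O.
Implicit hydrogens by atom environment:
  3 × C (aromatic): 1 H each → 3
  3 × C (aromatic): no H
  1 × C: 2 H
  1 × Cl: no H
  1 × N: 2 H
  1 × O: 1 H
  Total hydrogens = 8.
Molecular formula: C7H8ClNO

C7H8ClNO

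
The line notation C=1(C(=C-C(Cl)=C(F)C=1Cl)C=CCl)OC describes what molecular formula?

Heavy atoms from the SMILES: 9 C, 3 Cl, 1 F, 1 O.
Implicit hydrogens by atom environment:
  5 × C (aromatic): no H
  3 × Cl: no H
  2 × C: 1 H each → 2
  1 × C: 3 H
  1 × C (aromatic): 1 H
  1 × F: no H
  1 × O: no H
  Total hydrogens = 6.
Molecular formula: C9H6Cl3FO

C9H6Cl3FO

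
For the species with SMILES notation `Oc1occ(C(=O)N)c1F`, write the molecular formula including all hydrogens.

Heavy atoms from the SMILES: 5 C, 1 F, 1 N, 3 O.
Implicit hydrogens by atom environment:
  3 × C (aromatic): no H
  1 × C (aromatic): 1 H
  1 × C: no H
  1 × F: no H
  1 × N: 2 H
  1 × O: 1 H
  1 × O (aromatic): no H
  1 × O: no H
  Total hydrogens = 4.
Molecular formula: C5H4FNO3

C5H4FNO3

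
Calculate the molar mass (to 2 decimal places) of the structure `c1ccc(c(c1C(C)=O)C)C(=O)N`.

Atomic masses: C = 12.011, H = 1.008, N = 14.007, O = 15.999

177.20

Molecular formula: C10H11NO2.
M = 10×12.011 + 11×1.008 + 1×14.007 + 2×15.999 = 177.20 g/mol.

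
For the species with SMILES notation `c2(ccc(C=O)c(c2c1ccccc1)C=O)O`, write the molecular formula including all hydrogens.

Heavy atoms from the SMILES: 14 C, 3 O.
Implicit hydrogens by atom environment:
  7 × C (aromatic): 1 H each → 7
  5 × C (aromatic): no H
  2 × C: 1 H each → 2
  2 × O: no H
  1 × O: 1 H
  Total hydrogens = 10.
Molecular formula: C14H10O3

C14H10O3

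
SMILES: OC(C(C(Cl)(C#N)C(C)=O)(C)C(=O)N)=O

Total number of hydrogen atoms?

Hydrogens are implicit in SMILES; fill each atom to its normal valence:
  6 × C: no H
  3 × O: no H
  2 × C: 3 H each → 6
  1 × Cl: no H
  1 × N: 2 H
  1 × N: no H
  1 × O: 1 H
  Total hydrogens = 9.

9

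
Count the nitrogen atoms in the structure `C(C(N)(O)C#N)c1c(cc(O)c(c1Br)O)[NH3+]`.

3

The symbol for nitrogen appears 3 times in the SMILES.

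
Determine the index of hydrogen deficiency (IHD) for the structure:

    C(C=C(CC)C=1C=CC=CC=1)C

5

Molecular formula from the SMILES: C12H16.
DoU = (2C + 2 + N − H − X)/2 = (2·12 + 2 + 0 − 16 − 0)/2 = 10/2 = 5.
(Structurally: 1 ring(s) + 4 π bond(s) = 5.)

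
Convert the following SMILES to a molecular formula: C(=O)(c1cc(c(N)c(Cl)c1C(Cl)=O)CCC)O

Heavy atoms from the SMILES: 11 C, 2 Cl, 1 N, 3 O.
Implicit hydrogens by atom environment:
  5 × C (aromatic): no H
  2 × C: 2 H each → 4
  2 × C: no H
  2 × Cl: no H
  2 × O: no H
  1 × C: 3 H
  1 × C (aromatic): 1 H
  1 × N: 2 H
  1 × O: 1 H
  Total hydrogens = 11.
Molecular formula: C11H11Cl2NO3

C11H11Cl2NO3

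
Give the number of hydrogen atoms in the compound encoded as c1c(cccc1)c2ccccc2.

10

Hydrogens are implicit in SMILES; fill each atom to its normal valence:
  10 × C (aromatic): 1 H each → 10
  2 × C (aromatic): no H
  Total hydrogens = 10.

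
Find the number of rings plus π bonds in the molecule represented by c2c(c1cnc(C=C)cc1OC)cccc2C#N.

11

Molecular formula from the SMILES: C15H12N2O.
DoU = (2C + 2 + N − H − X)/2 = (2·15 + 2 + 2 − 12 − 0)/2 = 22/2 = 11.
(Structurally: 2 ring(s) + 9 π bond(s) = 11.)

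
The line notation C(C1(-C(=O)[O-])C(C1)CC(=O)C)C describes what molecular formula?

C9H13O3-

Heavy atoms from the SMILES: 9 C, 3 O.
Implicit hydrogens by atom environment:
  3 × C: 2 H each → 6
  3 × C: no H
  2 × C: 3 H each → 6
  2 × O: no H
  1 × C: 1 H
  1 × O (charge -1): no H
  Total hydrogens = 13.
Net charge -1.
Molecular formula: C9H13O3-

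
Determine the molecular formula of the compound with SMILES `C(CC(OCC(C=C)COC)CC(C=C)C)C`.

Heavy atoms from the SMILES: 15 C, 2 O.
Implicit hydrogens by atom environment:
  7 × C: 2 H each → 14
  5 × C: 1 H each → 5
  3 × C: 3 H each → 9
  2 × O: no H
  Total hydrogens = 28.
Molecular formula: C15H28O2

C15H28O2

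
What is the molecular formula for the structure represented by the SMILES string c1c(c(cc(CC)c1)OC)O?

C9H12O2

Heavy atoms from the SMILES: 9 C, 2 O.
Implicit hydrogens by atom environment:
  3 × C (aromatic): 1 H each → 3
  3 × C (aromatic): no H
  2 × C: 3 H each → 6
  1 × C: 2 H
  1 × O: 1 H
  1 × O: no H
  Total hydrogens = 12.
Molecular formula: C9H12O2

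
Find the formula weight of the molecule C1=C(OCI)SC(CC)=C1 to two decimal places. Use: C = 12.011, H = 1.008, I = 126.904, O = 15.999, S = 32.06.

268.11

Molecular formula: C7H9IOS.
M = 7×12.011 + 9×1.008 + 1×126.904 + 1×15.999 + 1×32.06 = 268.11 g/mol.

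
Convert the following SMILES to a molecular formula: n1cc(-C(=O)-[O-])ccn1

C5H3N2O2-

Heavy atoms from the SMILES: 5 C, 2 N, 2 O.
Implicit hydrogens by atom environment:
  3 × C (aromatic): 1 H each → 3
  2 × N (aromatic): no H
  1 × C (aromatic): no H
  1 × C: no H
  1 × O: no H
  1 × O (charge -1): no H
  Total hydrogens = 3.
Net charge -1.
Molecular formula: C5H3N2O2-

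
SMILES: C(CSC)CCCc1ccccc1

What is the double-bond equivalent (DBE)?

4

Molecular formula from the SMILES: C12H18S.
DoU = (2C + 2 + N − H − X)/2 = (2·12 + 2 + 0 − 18 − 0)/2 = 8/2 = 4.
(Structurally: 1 ring(s) + 3 π bond(s) = 4.)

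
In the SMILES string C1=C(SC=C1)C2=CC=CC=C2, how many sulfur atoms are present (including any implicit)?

The symbol for sulfur appears 1 time in the SMILES.

1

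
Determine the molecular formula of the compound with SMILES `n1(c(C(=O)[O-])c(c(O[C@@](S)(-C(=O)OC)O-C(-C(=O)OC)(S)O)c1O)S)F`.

C11H11FNO10S3-

Heavy atoms from the SMILES: 11 C, 1 F, 1 N, 10 O, 3 S.
Implicit hydrogens by atom environment:
  7 × O: no H
  5 × C: no H
  4 × C (aromatic): no H
  3 × S: 1 H each → 3
  2 × C: 3 H each → 6
  2 × O: 1 H each → 2
  1 × F: no H
  1 × N (aromatic): no H
  1 × O (charge -1): no H
  Total hydrogens = 11.
Net charge -1.
Molecular formula: C11H11FNO10S3-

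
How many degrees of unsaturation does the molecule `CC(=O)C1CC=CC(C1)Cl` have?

Molecular formula from the SMILES: C8H11ClO.
DoU = (2C + 2 + N − H − X)/2 = (2·8 + 2 + 0 − 11 − 1)/2 = 6/2 = 3.
(Structurally: 1 ring(s) + 2 π bond(s) = 3.)

3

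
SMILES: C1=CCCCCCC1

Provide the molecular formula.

C8H14

Heavy atoms from the SMILES: 8 C.
Implicit hydrogens by atom environment:
  6 × C: 2 H each → 12
  2 × C: 1 H each → 2
  Total hydrogens = 14.
Molecular formula: C8H14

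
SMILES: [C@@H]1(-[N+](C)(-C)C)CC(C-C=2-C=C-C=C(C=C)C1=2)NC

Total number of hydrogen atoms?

25

Hydrogens are implicit in SMILES; fill each atom to its normal valence:
  4 × C: 3 H each → 12
  3 × C: 2 H each → 6
  3 × C (aromatic): 1 H each → 3
  3 × C: 1 H each → 3
  3 × C (aromatic): no H
  1 × N: 1 H
  1 × N (charge +1): no H
  Total hydrogens = 25.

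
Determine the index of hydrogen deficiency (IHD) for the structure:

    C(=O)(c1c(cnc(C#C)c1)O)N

Molecular formula from the SMILES: C8H6N2O2.
DoU = (2C + 2 + N − H − X)/2 = (2·8 + 2 + 2 − 6 − 0)/2 = 14/2 = 7.
(Structurally: 1 ring(s) + 6 π bond(s) = 7.)

7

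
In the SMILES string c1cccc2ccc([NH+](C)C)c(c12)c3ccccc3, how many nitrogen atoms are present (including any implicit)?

1

The symbol for nitrogen appears 1 time in the SMILES.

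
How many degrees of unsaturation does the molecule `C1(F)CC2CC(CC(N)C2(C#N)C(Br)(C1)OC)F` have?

4

Molecular formula from the SMILES: C12H17BrF2N2O.
DoU = (2C + 2 + N − H − X)/2 = (2·12 + 2 + 2 − 17 − 3)/2 = 8/2 = 4.
(Structurally: 2 ring(s) + 2 π bond(s) = 4.)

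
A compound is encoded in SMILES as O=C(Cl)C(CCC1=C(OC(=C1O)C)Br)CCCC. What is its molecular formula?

Heavy atoms from the SMILES: 1 Br, 13 C, 1 Cl, 3 O.
Implicit hydrogens by atom environment:
  5 × C: 2 H each → 10
  4 × C (aromatic): no H
  2 × C: 3 H each → 6
  1 × Br: no H
  1 × C: 1 H
  1 × C: no H
  1 × Cl: no H
  1 × O: 1 H
  1 × O (aromatic): no H
  1 × O: no H
  Total hydrogens = 18.
Molecular formula: C13H18BrClO3

C13H18BrClO3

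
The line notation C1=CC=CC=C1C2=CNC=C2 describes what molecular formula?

Heavy atoms from the SMILES: 10 C, 1 N.
Implicit hydrogens by atom environment:
  8 × C (aromatic): 1 H each → 8
  2 × C (aromatic): no H
  1 × N (aromatic): 1 H
  Total hydrogens = 9.
Molecular formula: C10H9N

C10H9N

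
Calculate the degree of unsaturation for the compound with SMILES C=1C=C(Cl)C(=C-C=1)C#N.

6

Molecular formula from the SMILES: C7H4ClN.
DoU = (2C + 2 + N − H − X)/2 = (2·7 + 2 + 1 − 4 − 1)/2 = 12/2 = 6.
(Structurally: 1 ring(s) + 5 π bond(s) = 6.)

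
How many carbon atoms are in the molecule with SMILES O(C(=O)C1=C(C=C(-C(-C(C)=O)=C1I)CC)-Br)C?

The symbol for carbon appears 12 times in the SMILES.

12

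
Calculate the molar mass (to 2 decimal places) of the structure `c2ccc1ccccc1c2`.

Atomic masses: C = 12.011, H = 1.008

128.17

Molecular formula: C10H8.
M = 10×12.011 + 8×1.008 = 128.17 g/mol.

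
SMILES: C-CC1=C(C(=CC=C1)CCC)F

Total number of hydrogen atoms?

15

Hydrogens are implicit in SMILES; fill each atom to its normal valence:
  3 × C: 2 H each → 6
  3 × C (aromatic): 1 H each → 3
  3 × C (aromatic): no H
  2 × C: 3 H each → 6
  1 × F: no H
  Total hydrogens = 15.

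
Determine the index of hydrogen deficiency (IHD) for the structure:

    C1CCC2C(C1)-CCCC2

2

Molecular formula from the SMILES: C10H18.
DoU = (2C + 2 + N − H − X)/2 = (2·10 + 2 + 0 − 18 − 0)/2 = 4/2 = 2.
(Structurally: 2 ring(s) + 0 π bond(s) = 2.)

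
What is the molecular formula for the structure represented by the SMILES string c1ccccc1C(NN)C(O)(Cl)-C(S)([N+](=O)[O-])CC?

C11H16ClN3O3S

Heavy atoms from the SMILES: 11 C, 1 Cl, 3 N, 3 O, 1 S.
Implicit hydrogens by atom environment:
  5 × C (aromatic): 1 H each → 5
  2 × C: no H
  1 × C: 3 H
  1 × C: 2 H
  1 × C: 1 H
  1 × C (aromatic): no H
  1 × Cl: no H
  1 × N: 2 H
  1 × N: 1 H
  1 × N (charge +1): no H
  1 × O: 1 H
  1 × O: no H
  1 × O (charge -1): no H
  1 × S: 1 H
  Total hydrogens = 16.
Molecular formula: C11H16ClN3O3S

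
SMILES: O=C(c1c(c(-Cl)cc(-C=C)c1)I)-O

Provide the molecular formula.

C9H6ClIO2

Heavy atoms from the SMILES: 9 C, 1 Cl, 1 I, 2 O.
Implicit hydrogens by atom environment:
  4 × C (aromatic): no H
  2 × C (aromatic): 1 H each → 2
  1 × C: 2 H
  1 × C: 1 H
  1 × C: no H
  1 × Cl: no H
  1 × I: no H
  1 × O: 1 H
  1 × O: no H
  Total hydrogens = 6.
Molecular formula: C9H6ClIO2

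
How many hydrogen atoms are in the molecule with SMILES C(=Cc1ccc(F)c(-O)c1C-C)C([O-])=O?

Hydrogens are implicit in SMILES; fill each atom to its normal valence:
  4 × C (aromatic): no H
  2 × C (aromatic): 1 H each → 2
  2 × C: 1 H each → 2
  1 × C: 3 H
  1 × C: 2 H
  1 × C: no H
  1 × F: no H
  1 × O: 1 H
  1 × O: no H
  1 × O (charge -1): no H
  Total hydrogens = 10.

10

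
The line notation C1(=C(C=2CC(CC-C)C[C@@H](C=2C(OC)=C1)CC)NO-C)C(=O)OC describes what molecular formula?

Heavy atoms from the SMILES: 19 C, 1 N, 4 O.
Implicit hydrogens by atom environment:
  5 × C: 3 H each → 15
  5 × C: 2 H each → 10
  5 × C (aromatic): no H
  4 × O: no H
  2 × C: 1 H each → 2
  1 × C (aromatic): 1 H
  1 × C: no H
  1 × N: 1 H
  Total hydrogens = 29.
Molecular formula: C19H29NO4

C19H29NO4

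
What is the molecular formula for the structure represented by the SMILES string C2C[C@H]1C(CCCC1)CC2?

C10H18

Heavy atoms from the SMILES: 10 C.
Implicit hydrogens by atom environment:
  8 × C: 2 H each → 16
  2 × C: 1 H each → 2
  Total hydrogens = 18.
Molecular formula: C10H18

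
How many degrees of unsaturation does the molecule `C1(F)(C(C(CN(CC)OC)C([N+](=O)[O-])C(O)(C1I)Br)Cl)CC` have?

2

Molecular formula from the SMILES: C12H20BrClFIN2O4.
DoU = (2C + 2 + N − H − X)/2 = (2·12 + 2 + 2 − 20 − 4)/2 = 4/2 = 2.
(Structurally: 1 ring(s) + 1 π bond(s) = 2.)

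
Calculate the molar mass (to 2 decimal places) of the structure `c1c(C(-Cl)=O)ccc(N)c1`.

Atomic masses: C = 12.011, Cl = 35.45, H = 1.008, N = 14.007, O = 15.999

155.58

Molecular formula: C7H6ClNO.
M = 7×12.011 + 1×35.45 + 6×1.008 + 1×14.007 + 1×15.999 = 155.58 g/mol.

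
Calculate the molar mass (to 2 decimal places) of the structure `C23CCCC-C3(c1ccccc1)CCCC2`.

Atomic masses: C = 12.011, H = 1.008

214.35

Molecular formula: C16H22.
M = 16×12.011 + 22×1.008 = 214.35 g/mol.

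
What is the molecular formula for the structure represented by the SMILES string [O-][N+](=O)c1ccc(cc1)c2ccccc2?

Heavy atoms from the SMILES: 12 C, 1 N, 2 O.
Implicit hydrogens by atom environment:
  9 × C (aromatic): 1 H each → 9
  3 × C (aromatic): no H
  1 × N (charge +1): no H
  1 × O: no H
  1 × O (charge -1): no H
  Total hydrogens = 9.
Molecular formula: C12H9NO2

C12H9NO2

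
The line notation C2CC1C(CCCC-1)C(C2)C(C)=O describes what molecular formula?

C12H20O

Heavy atoms from the SMILES: 12 C, 1 O.
Implicit hydrogens by atom environment:
  7 × C: 2 H each → 14
  3 × C: 1 H each → 3
  1 × C: 3 H
  1 × C: no H
  1 × O: no H
  Total hydrogens = 20.
Molecular formula: C12H20O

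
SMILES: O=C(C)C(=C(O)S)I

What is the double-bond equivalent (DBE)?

Molecular formula from the SMILES: C4H5IO2S.
DoU = (2C + 2 + N − H − X)/2 = (2·4 + 2 + 0 − 5 − 1)/2 = 4/2 = 2.
(Structurally: 0 ring(s) + 2 π bond(s) = 2.)

2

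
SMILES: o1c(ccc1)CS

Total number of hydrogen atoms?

6

Hydrogens are implicit in SMILES; fill each atom to its normal valence:
  3 × C (aromatic): 1 H each → 3
  1 × C: 2 H
  1 × C (aromatic): no H
  1 × O (aromatic): no H
  1 × S: 1 H
  Total hydrogens = 6.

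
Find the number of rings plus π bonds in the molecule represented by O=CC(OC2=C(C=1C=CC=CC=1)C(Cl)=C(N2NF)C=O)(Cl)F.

9

Molecular formula from the SMILES: C13H8Cl2F2N2O3.
DoU = (2C + 2 + N − H − X)/2 = (2·13 + 2 + 2 − 8 − 4)/2 = 18/2 = 9.
(Structurally: 2 ring(s) + 7 π bond(s) = 9.)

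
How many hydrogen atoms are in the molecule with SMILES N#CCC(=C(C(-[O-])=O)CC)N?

Hydrogens are implicit in SMILES; fill each atom to its normal valence:
  4 × C: no H
  2 × C: 2 H each → 4
  1 × C: 3 H
  1 × N: 2 H
  1 × N: no H
  1 × O: no H
  1 × O (charge -1): no H
  Total hydrogens = 9.

9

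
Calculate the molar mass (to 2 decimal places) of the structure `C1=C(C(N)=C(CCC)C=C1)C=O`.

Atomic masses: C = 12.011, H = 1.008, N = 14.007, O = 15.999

163.22

Molecular formula: C10H13NO.
M = 10×12.011 + 13×1.008 + 1×14.007 + 1×15.999 = 163.22 g/mol.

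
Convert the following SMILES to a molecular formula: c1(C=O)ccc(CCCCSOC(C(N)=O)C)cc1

Heavy atoms from the SMILES: 14 C, 1 N, 3 O, 1 S.
Implicit hydrogens by atom environment:
  4 × C: 2 H each → 8
  4 × C (aromatic): 1 H each → 4
  3 × O: no H
  2 × C: 1 H each → 2
  2 × C (aromatic): no H
  1 × C: 3 H
  1 × C: no H
  1 × N: 2 H
  1 × S: no H
  Total hydrogens = 19.
Molecular formula: C14H19NO3S

C14H19NO3S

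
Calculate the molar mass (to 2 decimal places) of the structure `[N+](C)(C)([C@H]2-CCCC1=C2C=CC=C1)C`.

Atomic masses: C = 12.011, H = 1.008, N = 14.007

Molecular formula: C13H20N+.
M = 13×12.011 + 20×1.008 + 1×14.007 = 190.31 g/mol.

190.31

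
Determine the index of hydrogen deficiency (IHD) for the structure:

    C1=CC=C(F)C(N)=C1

4

Molecular formula from the SMILES: C6H6FN.
DoU = (2C + 2 + N − H − X)/2 = (2·6 + 2 + 1 − 6 − 1)/2 = 8/2 = 4.
(Structurally: 1 ring(s) + 3 π bond(s) = 4.)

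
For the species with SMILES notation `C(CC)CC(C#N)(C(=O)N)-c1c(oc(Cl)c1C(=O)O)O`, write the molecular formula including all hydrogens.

Heavy atoms from the SMILES: 12 C, 1 Cl, 2 N, 5 O.
Implicit hydrogens by atom environment:
  4 × C (aromatic): no H
  4 × C: no H
  3 × C: 2 H each → 6
  2 × O: 1 H each → 2
  2 × O: no H
  1 × C: 3 H
  1 × Cl: no H
  1 × N: 2 H
  1 × N: no H
  1 × O (aromatic): no H
  Total hydrogens = 13.
Molecular formula: C12H13ClN2O5

C12H13ClN2O5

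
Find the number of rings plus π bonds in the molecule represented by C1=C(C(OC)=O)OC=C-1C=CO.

5

Molecular formula from the SMILES: C8H8O4.
DoU = (2C + 2 + N − H − X)/2 = (2·8 + 2 + 0 − 8 − 0)/2 = 10/2 = 5.
(Structurally: 1 ring(s) + 4 π bond(s) = 5.)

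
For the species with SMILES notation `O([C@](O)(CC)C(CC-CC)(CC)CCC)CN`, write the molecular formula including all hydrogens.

Heavy atoms from the SMILES: 14 C, 1 N, 2 O.
Implicit hydrogens by atom environment:
  8 × C: 2 H each → 16
  4 × C: 3 H each → 12
  2 × C: no H
  1 × N: 2 H
  1 × O: 1 H
  1 × O: no H
  Total hydrogens = 31.
Molecular formula: C14H31NO2

C14H31NO2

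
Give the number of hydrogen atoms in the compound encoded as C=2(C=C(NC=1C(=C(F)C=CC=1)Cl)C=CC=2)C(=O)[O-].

8

Hydrogens are implicit in SMILES; fill each atom to its normal valence:
  7 × C (aromatic): 1 H each → 7
  5 × C (aromatic): no H
  1 × C: no H
  1 × Cl: no H
  1 × F: no H
  1 × N: 1 H
  1 × O: no H
  1 × O (charge -1): no H
  Total hydrogens = 8.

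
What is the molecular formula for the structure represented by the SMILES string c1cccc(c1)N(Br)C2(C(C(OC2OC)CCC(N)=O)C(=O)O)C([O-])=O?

Heavy atoms from the SMILES: 1 Br, 16 C, 2 N, 7 O.
Implicit hydrogens by atom environment:
  5 × C (aromatic): 1 H each → 5
  5 × O: no H
  4 × C: no H
  3 × C: 1 H each → 3
  2 × C: 2 H each → 4
  1 × Br: no H
  1 × C: 3 H
  1 × C (aromatic): no H
  1 × N: 2 H
  1 × N: no H
  1 × O: 1 H
  1 × O (charge -1): no H
  Total hydrogens = 18.
Net charge -1.
Molecular formula: C16H18BrN2O7-

C16H18BrN2O7-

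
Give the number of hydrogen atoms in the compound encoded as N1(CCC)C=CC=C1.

11

Hydrogens are implicit in SMILES; fill each atom to its normal valence:
  4 × C (aromatic): 1 H each → 4
  2 × C: 2 H each → 4
  1 × C: 3 H
  1 × N (aromatic): no H
  Total hydrogens = 11.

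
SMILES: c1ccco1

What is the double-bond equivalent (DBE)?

Molecular formula from the SMILES: C4H4O.
DoU = (2C + 2 + N − H − X)/2 = (2·4 + 2 + 0 − 4 − 0)/2 = 6/2 = 3.
(Structurally: 1 ring(s) + 2 π bond(s) = 3.)

3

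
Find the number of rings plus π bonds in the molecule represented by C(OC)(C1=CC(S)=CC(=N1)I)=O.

5

Molecular formula from the SMILES: C7H6INO2S.
DoU = (2C + 2 + N − H − X)/2 = (2·7 + 2 + 1 − 6 − 1)/2 = 10/2 = 5.
(Structurally: 1 ring(s) + 4 π bond(s) = 5.)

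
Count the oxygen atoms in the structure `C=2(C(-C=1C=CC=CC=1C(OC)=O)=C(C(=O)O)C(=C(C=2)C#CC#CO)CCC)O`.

The symbol for oxygen appears 6 times in the SMILES.

6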